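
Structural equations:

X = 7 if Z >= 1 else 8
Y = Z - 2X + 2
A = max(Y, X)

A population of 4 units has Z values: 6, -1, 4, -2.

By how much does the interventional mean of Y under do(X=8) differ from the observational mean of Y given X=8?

3.25

do(X=8) breaks X's dependence on Z. With X=8 fixed, Y across the units is -8, -15, -10, -16, mean -12.25.
Conditioning on X=8 selects the 2 unit(s) with Z ∈ {-1, -2}. Their Y values: -15, -16. Mean = -15.5.
Difference = -12.25 − (-15.5) = 3.25.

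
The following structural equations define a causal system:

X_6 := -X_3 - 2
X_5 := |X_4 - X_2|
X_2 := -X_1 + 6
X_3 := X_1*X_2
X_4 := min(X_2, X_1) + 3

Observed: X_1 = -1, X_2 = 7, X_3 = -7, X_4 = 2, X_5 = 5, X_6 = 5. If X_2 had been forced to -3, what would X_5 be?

do(X_2=-3) replaces the equation X_2 := -X_1 + 6 with the constant X_2 = -3.
X_4 = min(X_2, X_1) + 3  [with X_2=-3, X_1=-1]  = 0
X_5 = |X_4 - X_2|  [with X_4=0, X_2=-3]  = 3

3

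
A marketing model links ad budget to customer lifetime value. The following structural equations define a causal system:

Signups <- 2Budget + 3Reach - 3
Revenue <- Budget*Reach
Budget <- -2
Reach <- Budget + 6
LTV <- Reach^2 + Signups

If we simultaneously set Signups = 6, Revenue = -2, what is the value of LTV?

22

Setting Signups = 6, Revenue = -2 by intervention discards those variables' equations.
Reach = Budget + 6  [with Budget=-2]  = 4
LTV = Reach^2 + Signups  [with Reach=4, Signups=6]  = 22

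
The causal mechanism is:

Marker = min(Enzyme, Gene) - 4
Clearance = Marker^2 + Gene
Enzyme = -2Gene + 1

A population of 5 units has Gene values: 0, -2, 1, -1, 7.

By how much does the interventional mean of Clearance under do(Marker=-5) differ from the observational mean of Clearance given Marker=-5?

The intervention sets Marker=-5 in all 5 units regardless of Gene. Recomputing Clearance per unit gives 25, 23, 26, 24, 32; average 26.
Conditioning on Marker=-5 selects the 2 unit(s) with Gene ∈ {1, -1}. Their Clearance values: 26, 24. Mean = 25.
Difference = 26 − 25 = 1.

1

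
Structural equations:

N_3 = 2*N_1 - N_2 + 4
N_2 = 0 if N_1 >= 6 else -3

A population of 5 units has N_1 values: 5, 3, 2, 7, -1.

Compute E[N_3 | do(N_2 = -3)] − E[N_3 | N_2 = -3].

do(N_2=-3) breaks N_2's dependence on N_1. With N_2=-3 fixed, N_3 across the units is 17, 13, 11, 21, 5, mean 13.4.
Conditioning on N_2=-3 selects the 4 unit(s) with N_1 ∈ {5, 3, 2, -1}. Their N_3 values: 17, 13, 11, 5. Mean = 11.5.
Difference = 13.4 − 11.5 = 1.9.

1.9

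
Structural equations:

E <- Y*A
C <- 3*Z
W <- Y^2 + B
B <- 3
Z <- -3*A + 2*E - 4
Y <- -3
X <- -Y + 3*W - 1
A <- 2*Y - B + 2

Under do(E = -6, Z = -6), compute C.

The joint intervention fixes E = -6, Z = -6, removing each variable's own equation.
C = 3*Z  [with Z=-6]  = -18

-18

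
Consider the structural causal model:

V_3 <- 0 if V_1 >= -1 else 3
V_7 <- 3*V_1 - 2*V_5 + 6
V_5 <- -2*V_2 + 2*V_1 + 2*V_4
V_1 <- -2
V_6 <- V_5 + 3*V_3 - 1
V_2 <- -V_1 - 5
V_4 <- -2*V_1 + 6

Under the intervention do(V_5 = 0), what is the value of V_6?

8

The intervention breaks the incoming arrows to V_5: V_5 <- -2*V_2 + 2*V_1 + 2*V_4 no longer applies, and V_5 = 0.
V_3 = 0 if V_1 >= -1 else 3  [with V_1=-2]  = 3
V_6 = V_5 + 3*V_3 - 1  [with V_5=0, V_3=3]  = 8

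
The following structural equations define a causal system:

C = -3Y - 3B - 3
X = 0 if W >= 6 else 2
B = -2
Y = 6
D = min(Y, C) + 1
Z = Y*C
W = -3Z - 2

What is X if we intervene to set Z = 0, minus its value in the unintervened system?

Under do(Z=0), the mechanism Z = Y*C is discarded; Z is fixed at 0.
W = -3Z - 2  [with Z=0]  = -2
X = 0 if W >= 6 else 2  [with W=-2]  = 2
Without intervention: C = -3Y - 3B - 3  [with Y=6, B=-2]  = -15; Z = Y*C  [with Y=6, C=-15]  = -90; W = -3Z - 2  [with Z=-90]  = 268; X = 0 if W >= 6 else 2  [with W=268]  = 0.
Change = 2 − 0 = 2.

2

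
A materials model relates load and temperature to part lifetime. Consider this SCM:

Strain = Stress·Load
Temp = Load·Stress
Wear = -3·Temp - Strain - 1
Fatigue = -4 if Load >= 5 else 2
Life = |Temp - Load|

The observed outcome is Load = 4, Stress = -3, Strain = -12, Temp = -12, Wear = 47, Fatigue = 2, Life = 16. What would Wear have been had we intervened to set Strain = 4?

31

do(Strain=4) replaces the equation Strain = Stress·Load with the constant Strain = 4.
Temp = Load·Stress  [with Load=4, Stress=-3]  = -12
Wear = -3·Temp - Strain - 1  [with Temp=-12, Strain=4]  = 31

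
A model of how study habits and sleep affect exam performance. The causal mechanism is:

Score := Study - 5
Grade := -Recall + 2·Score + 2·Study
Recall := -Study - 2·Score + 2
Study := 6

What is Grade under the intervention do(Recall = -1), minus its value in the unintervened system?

-5

The intervention breaks the incoming arrows to Recall: Recall := -Study - 2·Score + 2 no longer applies, and Recall = -1.
Score = Study - 5  [with Study=6]  = 1
Grade = -Recall + 2·Score + 2·Study  [with Recall=-1, Score=1, Study=6]  = 15
Without intervention: Score = Study - 5  [with Study=6]  = 1; Recall = -Study - 2·Score + 2  [with Study=6, Score=1]  = -6; Grade = -Recall + 2·Score + 2·Study  [with Recall=-6, Score=1, Study=6]  = 20.
Change = 15 − 20 = -5.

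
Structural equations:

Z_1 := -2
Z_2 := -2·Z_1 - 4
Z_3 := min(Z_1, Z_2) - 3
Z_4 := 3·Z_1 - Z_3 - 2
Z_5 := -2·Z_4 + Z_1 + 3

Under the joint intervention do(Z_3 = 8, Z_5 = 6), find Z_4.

The joint intervention fixes Z_3 = 8, Z_5 = 6, removing each variable's own equation.
Z_4 = 3·Z_1 - Z_3 - 2  [with Z_1=-2, Z_3=8]  = -16

-16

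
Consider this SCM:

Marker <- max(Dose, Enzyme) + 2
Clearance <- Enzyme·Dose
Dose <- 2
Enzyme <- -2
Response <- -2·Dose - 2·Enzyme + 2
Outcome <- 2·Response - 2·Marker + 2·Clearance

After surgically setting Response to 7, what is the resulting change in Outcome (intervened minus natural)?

10

Under do(Response=7), the mechanism Response <- -2·Dose - 2·Enzyme + 2 is discarded; Response is fixed at 7.
Marker = max(Dose, Enzyme) + 2  [with Dose=2, Enzyme=-2]  = 4
Clearance = Enzyme·Dose  [with Enzyme=-2, Dose=2]  = -4
Outcome = 2·Response - 2·Marker + 2·Clearance  [with Response=7, Marker=4, Clearance=-4]  = -2
Without intervention: Marker = max(Dose, Enzyme) + 2  [with Dose=2, Enzyme=-2]  = 4; Response = -2·Dose - 2·Enzyme + 2  [with Dose=2, Enzyme=-2]  = 2; Clearance = Enzyme·Dose  [with Enzyme=-2, Dose=2]  = -4; Outcome = 2·Response - 2·Marker + 2·Clearance  [with Response=2, Marker=4, Clearance=-4]  = -12.
Change = -2 − (-12) = 10.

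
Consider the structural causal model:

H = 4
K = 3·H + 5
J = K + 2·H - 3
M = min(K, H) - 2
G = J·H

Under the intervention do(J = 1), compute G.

do(J=1) replaces the equation J = K + 2·H - 3 with the constant J = 1.
G = J·H  [with J=1, H=4]  = 4

4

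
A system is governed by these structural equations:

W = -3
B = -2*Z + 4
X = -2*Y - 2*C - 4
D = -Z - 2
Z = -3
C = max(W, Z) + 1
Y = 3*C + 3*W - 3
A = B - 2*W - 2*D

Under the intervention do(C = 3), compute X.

The intervention breaks the incoming arrows to C: C = max(W, Z) + 1 no longer applies, and C = 3.
Y = 3*C + 3*W - 3  [with C=3, W=-3]  = -3
X = -2*Y - 2*C - 4  [with Y=-3, C=3]  = -4

-4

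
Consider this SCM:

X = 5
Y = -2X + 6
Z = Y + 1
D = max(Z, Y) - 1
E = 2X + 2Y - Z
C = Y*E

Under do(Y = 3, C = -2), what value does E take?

12

Setting Y = 3, C = -2 by intervention discards those variables' equations.
Z = Y + 1  [with Y=3]  = 4
E = 2X + 2Y - Z  [with X=5, Y=3, Z=4]  = 12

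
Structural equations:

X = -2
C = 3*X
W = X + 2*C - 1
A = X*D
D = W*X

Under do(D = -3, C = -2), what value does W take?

-7

Setting D = -3, C = -2 by intervention discards those variables' equations.
W = X + 2*C - 1  [with X=-2, C=-2]  = -7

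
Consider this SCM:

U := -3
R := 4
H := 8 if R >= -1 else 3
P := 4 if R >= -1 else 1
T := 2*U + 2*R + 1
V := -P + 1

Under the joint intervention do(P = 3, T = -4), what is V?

-2

The joint intervention fixes P = 3, T = -4, removing each variable's own equation.
V = -P + 1  [with P=3]  = -2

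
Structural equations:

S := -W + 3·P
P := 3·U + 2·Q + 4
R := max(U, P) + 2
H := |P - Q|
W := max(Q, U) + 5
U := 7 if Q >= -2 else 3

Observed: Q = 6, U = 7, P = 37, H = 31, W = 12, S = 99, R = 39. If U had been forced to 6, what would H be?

Under do(U=6), the mechanism U := 7 if Q >= -2 else 3 is discarded; U is fixed at 6.
P = 3·U + 2·Q + 4  [with U=6, Q=6]  = 34
H = |P - Q|  [with P=34, Q=6]  = 28

28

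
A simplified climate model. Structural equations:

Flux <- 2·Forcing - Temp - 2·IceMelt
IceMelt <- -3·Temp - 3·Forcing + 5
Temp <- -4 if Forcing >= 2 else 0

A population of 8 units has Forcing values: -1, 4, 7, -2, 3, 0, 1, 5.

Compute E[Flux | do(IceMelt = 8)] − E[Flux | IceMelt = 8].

2.25

Under do(IceMelt=8), IceMelt's equation is replaced by IceMelt=8 for every unit. Per-unit Flux: -18, -4, 2, -20, -6, -16, -14, -2. Mean = -9.75.
Observing IceMelt=8 restricts to units where IceMelt's equation naturally yields 8: Forcing ∈ {-1, 3}. In that subpopulation Flux = -18, -6, mean -12.
Difference = -9.75 − (-12) = 2.25.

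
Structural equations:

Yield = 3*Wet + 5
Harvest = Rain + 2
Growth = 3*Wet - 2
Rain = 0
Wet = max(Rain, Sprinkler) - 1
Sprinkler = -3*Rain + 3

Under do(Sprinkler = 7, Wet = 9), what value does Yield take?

Under do(Sprinkler = 7, Wet = 9), each intervened variable's structural equation is replaced by its fixed value.
Yield = 3*Wet + 5  [with Wet=9]  = 32

32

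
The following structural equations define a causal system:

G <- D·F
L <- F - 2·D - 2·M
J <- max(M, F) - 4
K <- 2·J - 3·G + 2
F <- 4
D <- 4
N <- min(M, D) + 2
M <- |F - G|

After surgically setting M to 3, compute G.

16

Under do(M=3), the mechanism M <- |F - G| is discarded; M is fixed at 3.
Since G is not a descendant of the intervened variable, it is unaffected.
G = D·F  [with D=4, F=4]  = 16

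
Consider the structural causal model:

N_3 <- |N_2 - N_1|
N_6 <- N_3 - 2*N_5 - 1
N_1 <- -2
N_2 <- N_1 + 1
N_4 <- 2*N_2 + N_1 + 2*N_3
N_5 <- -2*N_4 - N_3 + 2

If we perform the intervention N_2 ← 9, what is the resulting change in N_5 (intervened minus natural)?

do(N_2=9) replaces the equation N_2 <- N_1 + 1 with the constant N_2 = 9.
N_3 = |N_2 - N_1|  [with N_2=9, N_1=-2]  = 11
N_4 = 2*N_2 + N_1 + 2*N_3  [with N_2=9, N_1=-2, N_3=11]  = 38
N_5 = -2*N_4 - N_3 + 2  [with N_4=38, N_3=11]  = -85
Without intervention: N_2 = N_1 + 1  [with N_1=-2]  = -1; N_3 = |N_2 - N_1|  [with N_2=-1, N_1=-2]  = 1; N_4 = 2*N_2 + N_1 + 2*N_3  [with N_2=-1, N_1=-2, N_3=1]  = -2; N_5 = -2*N_4 - N_3 + 2  [with N_4=-2, N_3=1]  = 5.
Change = -85 − 5 = -90.

-90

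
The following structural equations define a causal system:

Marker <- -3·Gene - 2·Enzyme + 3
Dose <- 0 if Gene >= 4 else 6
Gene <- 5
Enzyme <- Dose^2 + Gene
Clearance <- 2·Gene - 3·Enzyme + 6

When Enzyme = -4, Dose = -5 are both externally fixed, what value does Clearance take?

Setting Enzyme = -4, Dose = -5 by intervention discards those variables' equations.
Clearance = 2·Gene - 3·Enzyme + 6  [with Gene=5, Enzyme=-4]  = 28

28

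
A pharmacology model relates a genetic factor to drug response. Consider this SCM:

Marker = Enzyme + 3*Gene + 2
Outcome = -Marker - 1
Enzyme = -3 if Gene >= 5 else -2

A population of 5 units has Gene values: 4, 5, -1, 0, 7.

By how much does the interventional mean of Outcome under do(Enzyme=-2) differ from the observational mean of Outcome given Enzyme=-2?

do(Enzyme=-2) breaks Enzyme's dependence on Gene. With Enzyme=-2 fixed, Outcome across the units is -13, -16, 2, -1, -22, mean -10.
Observing Enzyme=-2 restricts to units where Enzyme's equation naturally yields -2: Gene ∈ {4, -1, 0}. In that subpopulation Outcome = -13, 2, -1, mean -4.
Difference = -10 − (-4) = -6.

-6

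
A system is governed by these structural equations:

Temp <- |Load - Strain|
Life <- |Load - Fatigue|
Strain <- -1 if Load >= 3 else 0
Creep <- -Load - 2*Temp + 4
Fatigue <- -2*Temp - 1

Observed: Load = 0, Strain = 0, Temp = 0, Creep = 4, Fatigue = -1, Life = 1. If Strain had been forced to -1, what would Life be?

3

Under do(Strain=-1), the mechanism Strain <- -1 if Load >= 3 else 0 is discarded; Strain is fixed at -1.
Temp = |Load - Strain|  [with Load=0, Strain=-1]  = 1
Fatigue = -2*Temp - 1  [with Temp=1]  = -3
Life = |Load - Fatigue|  [with Load=0, Fatigue=-3]  = 3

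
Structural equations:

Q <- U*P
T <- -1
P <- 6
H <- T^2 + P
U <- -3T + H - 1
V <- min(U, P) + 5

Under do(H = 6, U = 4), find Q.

24

Setting H = 6, U = 4 by intervention discards those variables' equations.
Q = U*P  [with U=4, P=6]  = 24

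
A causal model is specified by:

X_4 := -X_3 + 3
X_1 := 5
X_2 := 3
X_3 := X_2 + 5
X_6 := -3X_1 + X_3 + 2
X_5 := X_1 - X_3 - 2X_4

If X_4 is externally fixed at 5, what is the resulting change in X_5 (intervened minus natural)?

-20

Intervening sets X_4 = 5 and removes its equation (X_4 := -X_3 + 3).
X_3 = X_2 + 5  [with X_2=3]  = 8
X_5 = X_1 - X_3 - 2X_4  [with X_1=5, X_3=8, X_4=5]  = -13
Without intervention: X_3 = X_2 + 5  [with X_2=3]  = 8; X_4 = -X_3 + 3  [with X_3=8]  = -5; X_5 = X_1 - X_3 - 2X_4  [with X_1=5, X_3=8, X_4=-5]  = 7.
Change = -13 − 7 = -20.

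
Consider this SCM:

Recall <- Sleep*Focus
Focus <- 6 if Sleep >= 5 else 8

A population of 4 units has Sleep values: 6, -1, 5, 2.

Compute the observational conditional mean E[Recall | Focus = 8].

4

Conditioning on Focus=8 selects the 2 unit(s) with Sleep ∈ {-1, 2}. Their Recall values: -8, 16. Mean = 4.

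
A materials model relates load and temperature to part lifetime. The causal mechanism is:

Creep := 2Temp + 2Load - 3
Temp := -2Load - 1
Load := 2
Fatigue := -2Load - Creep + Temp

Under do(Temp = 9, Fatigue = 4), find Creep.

19

The joint intervention fixes Temp = 9, Fatigue = 4, removing each variable's own equation.
Creep = 2Temp + 2Load - 3  [with Temp=9, Load=2]  = 19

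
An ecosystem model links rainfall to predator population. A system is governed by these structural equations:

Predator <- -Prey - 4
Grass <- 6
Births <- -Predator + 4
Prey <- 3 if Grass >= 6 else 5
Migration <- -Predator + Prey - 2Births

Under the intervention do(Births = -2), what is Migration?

Intervening sets Births = -2 and removes its equation (Births <- -Predator + 4).
Prey = 3 if Grass >= 6 else 5  [with Grass=6]  = 3
Predator = -Prey - 4  [with Prey=3]  = -7
Migration = -Predator + Prey - 2Births  [with Predator=-7, Prey=3, Births=-2]  = 14

14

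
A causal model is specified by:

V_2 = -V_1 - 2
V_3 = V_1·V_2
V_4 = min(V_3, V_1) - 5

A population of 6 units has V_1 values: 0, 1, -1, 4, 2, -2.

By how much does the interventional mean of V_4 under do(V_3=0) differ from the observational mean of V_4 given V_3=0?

0.5

The intervention sets V_3=0 in all 6 units regardless of V_1. Recomputing V_4 per unit gives -5, -5, -6, -5, -5, -7; average -5.5.
E[V_4|V_3=0] averages over only the 2 units with V_3=0 (V_1 = 0, -2): V_4 = -5, -7, mean -6.
Difference = -5.5 − (-6) = 0.5.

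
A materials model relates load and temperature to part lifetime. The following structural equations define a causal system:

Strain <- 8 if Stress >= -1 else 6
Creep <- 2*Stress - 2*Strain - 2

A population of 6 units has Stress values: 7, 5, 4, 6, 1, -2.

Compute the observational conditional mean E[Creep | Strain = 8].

-8.8

Observing Strain=8 restricts to units where Strain's equation naturally yields 8: Stress ∈ {7, 5, 4, 6, 1}. In that subpopulation Creep = -4, -8, -10, -6, -16, mean -8.8.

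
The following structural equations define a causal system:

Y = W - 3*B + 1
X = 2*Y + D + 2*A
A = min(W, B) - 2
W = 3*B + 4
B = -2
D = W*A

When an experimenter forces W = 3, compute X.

Under do(W=3), the mechanism W = 3*B + 4 is discarded; W is fixed at 3.
A = min(W, B) - 2  [with W=3, B=-2]  = -4
D = W*A  [with W=3, A=-4]  = -12
Y = W - 3*B + 1  [with W=3, B=-2]  = 10
X = 2*Y + D + 2*A  [with Y=10, D=-12, A=-4]  = 0

0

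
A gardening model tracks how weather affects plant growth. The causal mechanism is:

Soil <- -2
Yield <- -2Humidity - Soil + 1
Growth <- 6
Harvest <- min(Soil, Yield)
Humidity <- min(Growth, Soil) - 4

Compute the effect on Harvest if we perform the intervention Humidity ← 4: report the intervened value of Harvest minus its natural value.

-3

do(Humidity=4) replaces the equation Humidity <- min(Growth, Soil) - 4 with the constant Humidity = 4.
Yield = -2Humidity - Soil + 1  [with Humidity=4, Soil=-2]  = -5
Harvest = min(Soil, Yield)  [with Soil=-2, Yield=-5]  = -5
Without intervention: Humidity = min(Growth, Soil) - 4  [with Growth=6, Soil=-2]  = -6; Yield = -2Humidity - Soil + 1  [with Humidity=-6, Soil=-2]  = 15; Harvest = min(Soil, Yield)  [with Soil=-2, Yield=15]  = -2.
Change = -5 − (-2) = -3.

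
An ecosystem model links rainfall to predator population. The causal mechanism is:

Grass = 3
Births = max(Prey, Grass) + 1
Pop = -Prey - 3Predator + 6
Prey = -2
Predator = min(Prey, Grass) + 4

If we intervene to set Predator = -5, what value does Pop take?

23

do(Predator=-5) replaces the equation Predator = min(Prey, Grass) + 4 with the constant Predator = -5.
Pop = -Prey - 3Predator + 6  [with Prey=-2, Predator=-5]  = 23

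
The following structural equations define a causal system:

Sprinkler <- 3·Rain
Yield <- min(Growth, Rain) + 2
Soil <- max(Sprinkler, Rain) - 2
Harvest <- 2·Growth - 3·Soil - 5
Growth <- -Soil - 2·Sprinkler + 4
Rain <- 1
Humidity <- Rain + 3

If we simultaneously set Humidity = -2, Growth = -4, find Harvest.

Setting Humidity = -2, Growth = -4 by intervention discards those variables' equations.
Sprinkler = 3·Rain  [with Rain=1]  = 3
Soil = max(Sprinkler, Rain) - 2  [with Sprinkler=3, Rain=1]  = 1
Harvest = 2·Growth - 3·Soil - 5  [with Growth=-4, Soil=1]  = -16

-16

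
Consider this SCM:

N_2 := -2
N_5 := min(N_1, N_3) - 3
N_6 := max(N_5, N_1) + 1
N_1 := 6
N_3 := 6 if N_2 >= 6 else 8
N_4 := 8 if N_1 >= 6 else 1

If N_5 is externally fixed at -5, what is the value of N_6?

The intervention breaks the incoming arrows to N_5: N_5 := min(N_1, N_3) - 3 no longer applies, and N_5 = -5.
N_6 = max(N_5, N_1) + 1  [with N_5=-5, N_1=6]  = 7

7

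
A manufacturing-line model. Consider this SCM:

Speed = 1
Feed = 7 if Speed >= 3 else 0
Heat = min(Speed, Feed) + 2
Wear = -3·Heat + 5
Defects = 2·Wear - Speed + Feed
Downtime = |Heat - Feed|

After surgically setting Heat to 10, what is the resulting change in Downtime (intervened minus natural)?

The intervention breaks the incoming arrows to Heat: Heat = min(Speed, Feed) + 2 no longer applies, and Heat = 10.
Feed = 7 if Speed >= 3 else 0  [with Speed=1]  = 0
Downtime = |Heat - Feed|  [with Heat=10, Feed=0]  = 10
Without intervention: Feed = 7 if Speed >= 3 else 0  [with Speed=1]  = 0; Heat = min(Speed, Feed) + 2  [with Speed=1, Feed=0]  = 2; Downtime = |Heat - Feed|  [with Heat=2, Feed=0]  = 2.
Change = 10 − 2 = 8.

8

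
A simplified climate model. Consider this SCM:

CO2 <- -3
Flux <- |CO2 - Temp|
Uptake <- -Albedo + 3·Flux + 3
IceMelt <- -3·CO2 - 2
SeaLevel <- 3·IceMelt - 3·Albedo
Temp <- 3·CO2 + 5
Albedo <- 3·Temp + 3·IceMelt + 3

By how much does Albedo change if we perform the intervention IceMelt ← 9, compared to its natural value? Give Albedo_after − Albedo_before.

The intervention breaks the incoming arrows to IceMelt: IceMelt <- -3·CO2 - 2 no longer applies, and IceMelt = 9.
Temp = 3·CO2 + 5  [with CO2=-3]  = -4
Albedo = 3·Temp + 3·IceMelt + 3  [with Temp=-4, IceMelt=9]  = 18
Without intervention: Temp = 3·CO2 + 5  [with CO2=-3]  = -4; IceMelt = -3·CO2 - 2  [with CO2=-3]  = 7; Albedo = 3·Temp + 3·IceMelt + 3  [with Temp=-4, IceMelt=7]  = 12.
Change = 18 − 12 = 6.

6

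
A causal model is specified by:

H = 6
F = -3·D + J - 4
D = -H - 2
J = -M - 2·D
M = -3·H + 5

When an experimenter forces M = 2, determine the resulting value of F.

do(M=2) replaces the equation M = -3·H + 5 with the constant M = 2.
D = -H - 2  [with H=6]  = -8
J = -M - 2·D  [with M=2, D=-8]  = 14
F = -3·D + J - 4  [with D=-8, J=14]  = 34

34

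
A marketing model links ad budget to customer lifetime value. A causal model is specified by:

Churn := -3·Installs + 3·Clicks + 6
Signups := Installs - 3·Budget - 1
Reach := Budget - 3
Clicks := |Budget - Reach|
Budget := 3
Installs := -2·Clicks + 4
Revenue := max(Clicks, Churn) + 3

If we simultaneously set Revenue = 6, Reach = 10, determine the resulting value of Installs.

-10

Under do(Revenue = 6, Reach = 10), each intervened variable's structural equation is replaced by its fixed value.
Clicks = |Budget - Reach|  [with Budget=3, Reach=10]  = 7
Installs = -2·Clicks + 4  [with Clicks=7]  = -10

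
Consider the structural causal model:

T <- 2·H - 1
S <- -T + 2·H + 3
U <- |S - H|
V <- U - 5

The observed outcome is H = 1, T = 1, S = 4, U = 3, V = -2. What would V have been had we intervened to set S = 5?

do(S=5) replaces the equation S <- -T + 2·H + 3 with the constant S = 5.
U = |S - H|  [with S=5, H=1]  = 4
V = U - 5  [with U=4]  = -1

-1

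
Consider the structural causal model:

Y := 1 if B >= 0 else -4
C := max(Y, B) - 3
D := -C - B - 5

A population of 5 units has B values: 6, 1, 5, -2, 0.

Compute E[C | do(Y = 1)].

The intervention sets Y=1 in all 5 units regardless of B. Recomputing C per unit gives 3, -2, 2, -2, -2; average -0.2.

-0.2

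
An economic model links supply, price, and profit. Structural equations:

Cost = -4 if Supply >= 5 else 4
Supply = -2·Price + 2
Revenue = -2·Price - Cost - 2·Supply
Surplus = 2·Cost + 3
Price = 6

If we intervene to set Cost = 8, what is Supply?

Under do(Cost=8), the mechanism Cost = -4 if Supply >= 5 else 4 is discarded; Cost is fixed at 8.
Since Supply is not a descendant of the intervened variable, it is unaffected.
Supply = -2·Price + 2  [with Price=6]  = -10

-10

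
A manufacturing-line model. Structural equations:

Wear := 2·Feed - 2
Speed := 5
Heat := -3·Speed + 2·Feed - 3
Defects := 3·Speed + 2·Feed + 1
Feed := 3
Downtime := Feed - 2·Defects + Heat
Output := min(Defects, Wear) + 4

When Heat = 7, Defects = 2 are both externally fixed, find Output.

6

Setting Heat = 7, Defects = 2 by intervention discards those variables' equations.
Wear = 2·Feed - 2  [with Feed=3]  = 4
Output = min(Defects, Wear) + 4  [with Defects=2, Wear=4]  = 6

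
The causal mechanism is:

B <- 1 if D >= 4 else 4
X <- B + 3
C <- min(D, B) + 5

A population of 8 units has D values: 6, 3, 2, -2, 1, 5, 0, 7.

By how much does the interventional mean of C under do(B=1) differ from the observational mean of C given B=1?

The intervention sets B=1 in all 8 units regardless of D. Recomputing C per unit gives 6, 6, 6, 3, 6, 6, 5, 6; average 5.5.
Observing B=1 restricts to units where B's equation naturally yields 1: D ∈ {6, 5, 7}. In that subpopulation C = 6, 6, 6, mean 6.
Difference = 5.5 − 6 = -0.5.

-0.5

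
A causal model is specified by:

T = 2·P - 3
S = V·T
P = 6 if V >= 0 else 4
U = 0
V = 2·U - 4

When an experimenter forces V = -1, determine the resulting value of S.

do(V=-1) replaces the equation V = 2·U - 4 with the constant V = -1.
P = 6 if V >= 0 else 4  [with V=-1]  = 4
T = 2·P - 3  [with P=4]  = 5
S = V·T  [with V=-1, T=5]  = -5

-5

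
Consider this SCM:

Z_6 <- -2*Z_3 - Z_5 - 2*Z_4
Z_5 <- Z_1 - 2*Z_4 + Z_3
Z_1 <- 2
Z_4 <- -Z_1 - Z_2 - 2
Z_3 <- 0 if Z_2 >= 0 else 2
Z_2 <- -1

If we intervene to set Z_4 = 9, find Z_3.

Under do(Z_4=9), the mechanism Z_4 <- -Z_1 - Z_2 - 2 is discarded; Z_4 is fixed at 9.
Since Z_3 is not a descendant of the intervened variable, it is unaffected.
Z_3 = 0 if Z_2 >= 0 else 2  [with Z_2=-1]  = 2

2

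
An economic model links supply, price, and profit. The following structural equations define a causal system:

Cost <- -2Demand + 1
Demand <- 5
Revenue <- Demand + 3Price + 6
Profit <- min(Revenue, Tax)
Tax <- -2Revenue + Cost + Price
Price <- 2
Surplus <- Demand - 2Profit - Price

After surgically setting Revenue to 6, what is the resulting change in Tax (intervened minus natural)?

Intervening sets Revenue = 6 and removes its equation (Revenue <- Demand + 3Price + 6).
Cost = -2Demand + 1  [with Demand=5]  = -9
Tax = -2Revenue + Cost + Price  [with Revenue=6, Cost=-9, Price=2]  = -19
Without intervention: Cost = -2Demand + 1  [with Demand=5]  = -9; Revenue = Demand + 3Price + 6  [with Demand=5, Price=2]  = 17; Tax = -2Revenue + Cost + Price  [with Revenue=17, Cost=-9, Price=2]  = -41.
Change = -19 − (-41) = 22.

22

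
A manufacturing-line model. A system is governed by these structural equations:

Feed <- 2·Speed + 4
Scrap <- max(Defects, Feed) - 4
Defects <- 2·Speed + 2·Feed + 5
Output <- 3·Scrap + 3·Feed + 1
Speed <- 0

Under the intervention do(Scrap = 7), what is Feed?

4

The intervention breaks the incoming arrows to Scrap: Scrap <- max(Defects, Feed) - 4 no longer applies, and Scrap = 7.
Since Feed is not a descendant of the intervened variable, it is unaffected.
Feed = 2·Speed + 4  [with Speed=0]  = 4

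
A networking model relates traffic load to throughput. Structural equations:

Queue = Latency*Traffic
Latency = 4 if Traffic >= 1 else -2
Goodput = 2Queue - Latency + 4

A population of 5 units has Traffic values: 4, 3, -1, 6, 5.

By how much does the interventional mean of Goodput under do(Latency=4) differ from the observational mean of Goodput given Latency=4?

-8.8

The intervention sets Latency=4 in all 5 units regardless of Traffic. Recomputing Goodput per unit gives 32, 24, -8, 48, 40; average 27.2.
E[Goodput|Latency=4] averages over only the 4 units with Latency=4 (Traffic = 4, 3, 6, 5): Goodput = 32, 24, 48, 40, mean 36.
Difference = 27.2 − 36 = -8.8.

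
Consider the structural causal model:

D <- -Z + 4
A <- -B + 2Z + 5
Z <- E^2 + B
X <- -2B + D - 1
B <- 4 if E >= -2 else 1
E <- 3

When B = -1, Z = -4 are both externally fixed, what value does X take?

Under do(B = -1, Z = -4), each intervened variable's structural equation is replaced by its fixed value.
D = -Z + 4  [with Z=-4]  = 8
X = -2B + D - 1  [with B=-1, D=8]  = 9

9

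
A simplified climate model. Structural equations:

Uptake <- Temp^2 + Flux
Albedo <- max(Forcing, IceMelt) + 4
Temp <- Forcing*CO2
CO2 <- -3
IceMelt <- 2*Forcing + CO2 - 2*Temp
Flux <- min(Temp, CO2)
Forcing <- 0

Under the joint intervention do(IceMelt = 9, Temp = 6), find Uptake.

The joint intervention fixes IceMelt = 9, Temp = 6, removing each variable's own equation.
Flux = min(Temp, CO2)  [with Temp=6, CO2=-3]  = -3
Uptake = Temp^2 + Flux  [with Temp=6, Flux=-3]  = 33

33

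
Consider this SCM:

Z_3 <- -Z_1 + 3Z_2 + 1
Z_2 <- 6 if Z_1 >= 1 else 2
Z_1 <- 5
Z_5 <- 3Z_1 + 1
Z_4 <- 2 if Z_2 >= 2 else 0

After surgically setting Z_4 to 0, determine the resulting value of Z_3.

Under do(Z_4=0), the mechanism Z_4 <- 2 if Z_2 >= 2 else 0 is discarded; Z_4 is fixed at 0.
Since Z_3 is not a descendant of the intervened variable, it is unaffected.
Z_2 = 6 if Z_1 >= 1 else 2  [with Z_1=5]  = 6
Z_3 = -Z_1 + 3Z_2 + 1  [with Z_1=5, Z_2=6]  = 14

14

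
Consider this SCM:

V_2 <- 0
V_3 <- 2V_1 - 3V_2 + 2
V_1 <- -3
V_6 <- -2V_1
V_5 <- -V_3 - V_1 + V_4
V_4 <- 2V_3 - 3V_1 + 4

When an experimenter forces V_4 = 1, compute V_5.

8

Intervening sets V_4 = 1 and removes its equation (V_4 <- 2V_3 - 3V_1 + 4).
V_3 = 2V_1 - 3V_2 + 2  [with V_1=-3, V_2=0]  = -4
V_5 = -V_3 - V_1 + V_4  [with V_3=-4, V_1=-3, V_4=1]  = 8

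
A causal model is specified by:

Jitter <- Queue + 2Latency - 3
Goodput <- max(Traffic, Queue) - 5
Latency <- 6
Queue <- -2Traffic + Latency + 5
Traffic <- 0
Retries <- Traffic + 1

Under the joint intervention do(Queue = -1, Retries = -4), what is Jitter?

8

Setting Queue = -1, Retries = -4 by intervention discards those variables' equations.
Jitter = Queue + 2Latency - 3  [with Queue=-1, Latency=6]  = 8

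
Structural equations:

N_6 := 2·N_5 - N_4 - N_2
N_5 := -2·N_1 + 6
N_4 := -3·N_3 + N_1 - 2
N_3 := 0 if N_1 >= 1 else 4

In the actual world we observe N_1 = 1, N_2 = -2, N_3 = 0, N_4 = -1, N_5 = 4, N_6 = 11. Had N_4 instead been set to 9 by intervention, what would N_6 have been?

Under do(N_4=9), the mechanism N_4 := -3·N_3 + N_1 - 2 is discarded; N_4 is fixed at 9.
N_5 = -2·N_1 + 6  [with N_1=1]  = 4
N_6 = 2·N_5 - N_4 - N_2  [with N_5=4, N_4=9, N_2=-2]  = 1

1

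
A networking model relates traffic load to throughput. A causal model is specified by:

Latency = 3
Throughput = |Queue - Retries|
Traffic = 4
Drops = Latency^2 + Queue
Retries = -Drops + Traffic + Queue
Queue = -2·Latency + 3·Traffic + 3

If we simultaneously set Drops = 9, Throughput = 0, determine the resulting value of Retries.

Setting Drops = 9, Throughput = 0 by intervention discards those variables' equations.
Queue = -2·Latency + 3·Traffic + 3  [with Latency=3, Traffic=4]  = 9
Retries = -Drops + Traffic + Queue  [with Drops=9, Traffic=4, Queue=9]  = 4

4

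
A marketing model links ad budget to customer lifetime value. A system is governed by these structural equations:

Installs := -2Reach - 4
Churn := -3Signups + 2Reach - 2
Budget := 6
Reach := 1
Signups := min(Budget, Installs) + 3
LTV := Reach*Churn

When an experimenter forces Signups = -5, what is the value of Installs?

-6

Under do(Signups=-5), the mechanism Signups := min(Budget, Installs) + 3 is discarded; Signups is fixed at -5.
Since Installs is not a descendant of the intervened variable, it is unaffected.
Installs = -2Reach - 4  [with Reach=1]  = -6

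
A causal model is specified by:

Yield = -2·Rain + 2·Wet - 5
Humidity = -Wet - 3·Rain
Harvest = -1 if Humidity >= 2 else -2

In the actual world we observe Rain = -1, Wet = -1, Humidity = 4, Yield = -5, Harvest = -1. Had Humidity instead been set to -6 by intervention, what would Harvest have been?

do(Humidity=-6) replaces the equation Humidity = -Wet - 3·Rain with the constant Humidity = -6.
Harvest = -1 if Humidity >= 2 else -2  [with Humidity=-6]  = -2

-2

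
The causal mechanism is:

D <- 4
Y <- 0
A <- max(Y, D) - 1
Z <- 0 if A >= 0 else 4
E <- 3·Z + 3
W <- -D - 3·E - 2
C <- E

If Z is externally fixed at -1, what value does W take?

Under do(Z=-1), the mechanism Z <- 0 if A >= 0 else 4 is discarded; Z is fixed at -1.
E = 3·Z + 3  [with Z=-1]  = 0
W = -D - 3·E - 2  [with D=4, E=0]  = -6

-6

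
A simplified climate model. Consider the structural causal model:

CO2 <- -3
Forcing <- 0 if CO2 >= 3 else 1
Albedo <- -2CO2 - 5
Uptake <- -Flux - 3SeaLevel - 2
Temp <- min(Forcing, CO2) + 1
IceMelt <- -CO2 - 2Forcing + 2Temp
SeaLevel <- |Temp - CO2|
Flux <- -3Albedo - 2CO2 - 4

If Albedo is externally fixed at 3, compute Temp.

do(Albedo=3) replaces the equation Albedo <- -2CO2 - 5 with the constant Albedo = 3.
Temp is not downstream of the intervention, so its value is determined by the original equations.
Forcing = 0 if CO2 >= 3 else 1  [with CO2=-3]  = 1
Temp = min(Forcing, CO2) + 1  [with Forcing=1, CO2=-3]  = -2

-2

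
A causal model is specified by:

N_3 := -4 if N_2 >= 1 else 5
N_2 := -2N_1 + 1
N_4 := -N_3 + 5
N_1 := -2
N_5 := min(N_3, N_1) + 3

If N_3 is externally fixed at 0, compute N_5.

1

do(N_3=0) replaces the equation N_3 := -4 if N_2 >= 1 else 5 with the constant N_3 = 0.
N_5 = min(N_3, N_1) + 3  [with N_3=0, N_1=-2]  = 1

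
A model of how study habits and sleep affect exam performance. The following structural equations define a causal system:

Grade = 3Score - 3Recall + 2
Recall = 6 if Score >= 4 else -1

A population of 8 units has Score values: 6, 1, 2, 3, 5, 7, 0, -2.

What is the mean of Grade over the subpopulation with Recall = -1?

E[Grade|Recall=-1] averages over only the 5 units with Recall=-1 (Score = 1, 2, 3, 0, -2): Grade = 8, 11, 14, 5, -1, mean 7.4.

7.4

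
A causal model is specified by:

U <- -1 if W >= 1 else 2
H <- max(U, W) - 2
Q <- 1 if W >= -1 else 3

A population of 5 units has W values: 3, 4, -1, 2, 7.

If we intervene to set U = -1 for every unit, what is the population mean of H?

1

Every unit gets U=-1 under the intervention. H values become 1, 2, -3, 0, 5; E[H|do(U=-1)] = 1.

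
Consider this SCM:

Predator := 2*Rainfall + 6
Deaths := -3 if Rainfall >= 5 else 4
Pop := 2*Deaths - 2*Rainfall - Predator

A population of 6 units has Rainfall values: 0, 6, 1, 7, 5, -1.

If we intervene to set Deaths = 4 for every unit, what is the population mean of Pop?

do(Deaths=4) breaks Deaths's dependence on Rainfall. With Deaths=4 fixed, Pop across the units is 2, -22, -2, -26, -18, 6, mean -10.

-10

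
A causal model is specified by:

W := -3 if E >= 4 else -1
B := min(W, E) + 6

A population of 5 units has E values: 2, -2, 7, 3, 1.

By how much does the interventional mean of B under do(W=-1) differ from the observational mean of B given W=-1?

The intervention sets W=-1 in all 5 units regardless of E. Recomputing B per unit gives 5, 4, 5, 5, 5; average 4.8.
Observing W=-1 restricts to units where W's equation naturally yields -1: E ∈ {2, -2, 3, 1}. In that subpopulation B = 5, 4, 5, 5, mean 4.75.
Difference = 4.8 − 4.75 = 0.05.

0.05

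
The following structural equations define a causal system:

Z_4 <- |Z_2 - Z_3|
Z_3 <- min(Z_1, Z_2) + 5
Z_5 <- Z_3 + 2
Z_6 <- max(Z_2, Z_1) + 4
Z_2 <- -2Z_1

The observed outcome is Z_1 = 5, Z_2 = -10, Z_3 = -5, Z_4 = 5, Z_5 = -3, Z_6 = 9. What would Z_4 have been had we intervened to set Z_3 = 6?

The intervention breaks the incoming arrows to Z_3: Z_3 <- min(Z_1, Z_2) + 5 no longer applies, and Z_3 = 6.
Z_2 = -2Z_1  [with Z_1=5]  = -10
Z_4 = |Z_2 - Z_3|  [with Z_2=-10, Z_3=6]  = 16

16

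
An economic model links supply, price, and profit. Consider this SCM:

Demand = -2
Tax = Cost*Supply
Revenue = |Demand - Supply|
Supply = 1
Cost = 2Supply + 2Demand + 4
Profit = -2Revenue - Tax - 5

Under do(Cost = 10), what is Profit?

-21

The intervention breaks the incoming arrows to Cost: Cost = 2Supply + 2Demand + 4 no longer applies, and Cost = 10.
Revenue = |Demand - Supply|  [with Demand=-2, Supply=1]  = 3
Tax = Cost*Supply  [with Cost=10, Supply=1]  = 10
Profit = -2Revenue - Tax - 5  [with Revenue=3, Tax=10]  = -21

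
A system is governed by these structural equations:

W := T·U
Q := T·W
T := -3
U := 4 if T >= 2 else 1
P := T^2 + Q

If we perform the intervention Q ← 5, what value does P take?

14

Intervening sets Q = 5 and removes its equation (Q := T·W).
P = T^2 + Q  [with T=-3, Q=5]  = 14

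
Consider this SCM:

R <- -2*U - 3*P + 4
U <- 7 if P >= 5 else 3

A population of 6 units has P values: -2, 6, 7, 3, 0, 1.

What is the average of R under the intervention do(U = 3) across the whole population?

-9.5

do(U=3) breaks U's dependence on P. With U=3 fixed, R across the units is 4, -20, -23, -11, -2, -5, mean -9.5.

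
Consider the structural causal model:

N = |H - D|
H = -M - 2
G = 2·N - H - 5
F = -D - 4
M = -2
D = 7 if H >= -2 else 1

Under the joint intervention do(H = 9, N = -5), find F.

-11

The joint intervention fixes H = 9, N = -5, removing each variable's own equation.
D = 7 if H >= -2 else 1  [with H=9]  = 7
F = -D - 4  [with D=7]  = -11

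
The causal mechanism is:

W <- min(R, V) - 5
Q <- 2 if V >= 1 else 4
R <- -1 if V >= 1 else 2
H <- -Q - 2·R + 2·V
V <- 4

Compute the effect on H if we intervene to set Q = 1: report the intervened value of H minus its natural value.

Intervening sets Q = 1 and removes its equation (Q <- 2 if V >= 1 else 4).
R = -1 if V >= 1 else 2  [with V=4]  = -1
H = -Q - 2·R + 2·V  [with Q=1, R=-1, V=4]  = 9
Without intervention: R = -1 if V >= 1 else 2  [with V=4]  = -1; Q = 2 if V >= 1 else 4  [with V=4]  = 2; H = -Q - 2·R + 2·V  [with Q=2, R=-1, V=4]  = 8.
Change = 9 − 8 = 1.

1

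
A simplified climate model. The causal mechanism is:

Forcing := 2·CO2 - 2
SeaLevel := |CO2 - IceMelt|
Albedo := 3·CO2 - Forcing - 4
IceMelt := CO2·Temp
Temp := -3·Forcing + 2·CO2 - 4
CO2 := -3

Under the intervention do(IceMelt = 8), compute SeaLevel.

11

Under do(IceMelt=8), the mechanism IceMelt := CO2·Temp is discarded; IceMelt is fixed at 8.
SeaLevel = |CO2 - IceMelt|  [with CO2=-3, IceMelt=8]  = 11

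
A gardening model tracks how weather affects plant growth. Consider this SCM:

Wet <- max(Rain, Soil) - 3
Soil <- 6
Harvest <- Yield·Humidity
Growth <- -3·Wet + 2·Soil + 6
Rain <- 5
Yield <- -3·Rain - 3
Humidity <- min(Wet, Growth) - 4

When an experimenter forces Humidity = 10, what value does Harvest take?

-180

Under do(Humidity=10), the mechanism Humidity <- min(Wet, Growth) - 4 is discarded; Humidity is fixed at 10.
Yield = -3·Rain - 3  [with Rain=5]  = -18
Harvest = Yield·Humidity  [with Yield=-18, Humidity=10]  = -180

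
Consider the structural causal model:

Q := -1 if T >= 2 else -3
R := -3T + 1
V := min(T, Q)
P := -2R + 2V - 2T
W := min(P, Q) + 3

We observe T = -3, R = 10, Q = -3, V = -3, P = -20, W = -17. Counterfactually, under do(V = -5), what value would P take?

Intervening sets V = -5 and removes its equation (V := min(T, Q)).
R = -3T + 1  [with T=-3]  = 10
P = -2R + 2V - 2T  [with R=10, V=-5, T=-3]  = -24

-24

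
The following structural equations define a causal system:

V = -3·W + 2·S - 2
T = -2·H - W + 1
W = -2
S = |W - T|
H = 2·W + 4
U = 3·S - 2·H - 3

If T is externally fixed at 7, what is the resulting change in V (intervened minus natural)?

do(T=7) replaces the equation T = -2·H - W + 1 with the constant T = 7.
S = |W - T|  [with W=-2, T=7]  = 9
V = -3·W + 2·S - 2  [with W=-2, S=9]  = 22
Without intervention: H = 2·W + 4  [with W=-2]  = 0; T = -2·H - W + 1  [with H=0, W=-2]  = 3; S = |W - T|  [with W=-2, T=3]  = 5; V = -3·W + 2·S - 2  [with W=-2, S=5]  = 14.
Change = 22 − 14 = 8.

8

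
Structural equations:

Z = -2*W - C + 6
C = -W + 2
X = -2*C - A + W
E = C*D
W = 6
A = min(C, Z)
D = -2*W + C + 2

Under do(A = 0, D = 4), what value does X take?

14

Setting A = 0, D = 4 by intervention discards those variables' equations.
C = -W + 2  [with W=6]  = -4
X = -2*C - A + W  [with C=-4, A=0, W=6]  = 14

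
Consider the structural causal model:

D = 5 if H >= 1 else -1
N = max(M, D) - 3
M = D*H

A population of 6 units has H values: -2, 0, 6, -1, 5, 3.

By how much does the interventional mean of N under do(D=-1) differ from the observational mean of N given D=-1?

-1

The intervention sets D=-1 in all 6 units regardless of H. Recomputing N per unit gives -1, -3, -4, -2, -4, -4; average -3.
Observing D=-1 restricts to units where D's equation naturally yields -1: H ∈ {-2, 0, -1}. In that subpopulation N = -1, -3, -2, mean -2.
Difference = -3 − (-2) = -1.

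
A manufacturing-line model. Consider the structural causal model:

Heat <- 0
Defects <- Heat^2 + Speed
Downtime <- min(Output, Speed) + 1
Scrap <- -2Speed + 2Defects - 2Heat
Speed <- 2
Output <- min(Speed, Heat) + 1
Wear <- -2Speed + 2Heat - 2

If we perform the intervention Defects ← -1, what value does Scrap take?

Intervening sets Defects = -1 and removes its equation (Defects <- Heat^2 + Speed).
Scrap = -2Speed + 2Defects - 2Heat  [with Speed=2, Defects=-1, Heat=0]  = -6

-6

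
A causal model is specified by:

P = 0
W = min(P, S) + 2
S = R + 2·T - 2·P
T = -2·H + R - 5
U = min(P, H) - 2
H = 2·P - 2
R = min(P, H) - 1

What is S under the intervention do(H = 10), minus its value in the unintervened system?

-42

do(H=10) replaces the equation H = 2·P - 2 with the constant H = 10.
R = min(P, H) - 1  [with P=0, H=10]  = -1
T = -2·H + R - 5  [with H=10, R=-1]  = -26
S = R + 2·T - 2·P  [with R=-1, T=-26, P=0]  = -53
Without intervention: H = 2·P - 2  [with P=0]  = -2; R = min(P, H) - 1  [with P=0, H=-2]  = -3; T = -2·H + R - 5  [with H=-2, R=-3]  = -4; S = R + 2·T - 2·P  [with R=-3, T=-4, P=0]  = -11.
Change = -53 − (-11) = -42.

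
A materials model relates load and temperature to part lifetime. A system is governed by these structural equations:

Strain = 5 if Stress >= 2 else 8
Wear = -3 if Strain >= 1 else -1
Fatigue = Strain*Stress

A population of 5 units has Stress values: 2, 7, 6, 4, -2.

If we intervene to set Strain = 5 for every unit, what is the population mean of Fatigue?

17

do(Strain=5) breaks Strain's dependence on Stress. With Strain=5 fixed, Fatigue across the units is 10, 35, 30, 20, -10, mean 17.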